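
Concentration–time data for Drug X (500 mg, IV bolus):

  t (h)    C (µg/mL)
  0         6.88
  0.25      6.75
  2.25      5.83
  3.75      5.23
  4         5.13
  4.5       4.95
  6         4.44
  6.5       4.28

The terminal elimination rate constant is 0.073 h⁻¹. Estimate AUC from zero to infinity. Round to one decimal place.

Trapezoidal AUC_0→6.5:
  [0→0.25]: (6.88+6.75)/2 × 0.25 = 1.70375
  [0.25→2.25]: (6.75+5.83)/2 × 2 = 12.58
  [2.25→3.75]: (5.83+5.23)/2 × 1.5 = 8.295
  [3.75→4]: (5.23+5.13)/2 × 0.25 = 1.295
  [4→4.5]: (5.13+4.95)/2 × 0.5 = 2.52
  [4.5→6]: (4.95+4.44)/2 × 1.5 = 7.0425
  [6→6.5]: (4.44+4.28)/2 × 0.5 = 2.18
  Sum = 35.61625 µg/mL·h
Extrapolated tail: C_last / k_e = 4.28 / 0.073 = 58.630
AUC_0→∞ = 35.61625 + 58.630 = 94.24625 µg/mL·h

AUC = 94.2 µg/mL·h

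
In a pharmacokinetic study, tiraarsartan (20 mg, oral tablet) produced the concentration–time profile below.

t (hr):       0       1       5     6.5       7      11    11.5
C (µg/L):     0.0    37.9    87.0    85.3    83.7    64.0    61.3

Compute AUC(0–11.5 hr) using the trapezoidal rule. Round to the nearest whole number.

Trapezoidal AUC_0→11.5:
  [0→1]: (0.0+37.9)/2 × 1 = 18.95
  [1→5]: (37.9+87.0)/2 × 4 = 249.8
  [5→6.5]: (87.0+85.3)/2 × 1.5 = 129.225
  [6.5→7]: (85.3+83.7)/2 × 0.5 = 42.25
  [7→11]: (83.7+64.0)/2 × 4 = 295.4
  [11→11.5]: (64.0+61.3)/2 × 0.5 = 31.325
  Sum = 766.95 µg/L·hr

AUC = 767 µg/L·hr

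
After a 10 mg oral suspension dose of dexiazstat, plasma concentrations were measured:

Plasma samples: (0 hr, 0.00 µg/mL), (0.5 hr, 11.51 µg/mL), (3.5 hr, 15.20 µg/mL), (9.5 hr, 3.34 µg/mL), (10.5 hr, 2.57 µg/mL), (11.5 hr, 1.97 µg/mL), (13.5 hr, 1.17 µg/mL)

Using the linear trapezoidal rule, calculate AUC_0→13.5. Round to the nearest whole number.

AUC = 107 µg/mL·hr

Trapezoidal AUC_0→13.5:
  [0→0.5]: (0.00+11.51)/2 × 0.5 = 2.8775
  [0.5→3.5]: (11.51+15.20)/2 × 3 = 40.065
  [3.5→9.5]: (15.20+3.34)/2 × 6 = 55.62
  [9.5→10.5]: (3.34+2.57)/2 × 1 = 2.955
  [10.5→11.5]: (2.57+1.97)/2 × 1 = 2.27
  [11.5→13.5]: (1.97+1.17)/2 × 2 = 3.14
  Sum = 106.9275 µg/mL·hr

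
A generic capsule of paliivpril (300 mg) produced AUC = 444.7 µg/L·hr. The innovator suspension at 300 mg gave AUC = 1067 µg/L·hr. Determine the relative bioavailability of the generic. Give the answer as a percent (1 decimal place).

F_rel = 41.7%

F_rel = (AUC_test/D_test) / (AUC_ref/D_ref)
      = (444.7/300) / (1067/300)
      = 1.48233 / 3.55667 = 0.4168 = 41.68%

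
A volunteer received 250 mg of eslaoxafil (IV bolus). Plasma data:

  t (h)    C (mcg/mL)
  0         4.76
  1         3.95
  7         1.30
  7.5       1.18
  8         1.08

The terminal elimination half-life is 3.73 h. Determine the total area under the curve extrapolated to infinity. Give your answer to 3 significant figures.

Trapezoidal AUC_0→8:
  [0→1]: (4.76+3.95)/2 × 1 = 4.355
  [1→7]: (3.95+1.30)/2 × 6 = 15.75
  [7→7.5]: (1.30+1.18)/2 × 0.5 = 0.62
  [7.5→8]: (1.18+1.08)/2 × 0.5 = 0.565
  Sum = 21.29 mcg/mL·h
k_e = ln2 / t½ = 0.693147 / 3.73 = 0.1858 h^-1
Extrapolated tail: C_last / k_e = 1.08 / 0.1858 = 5.813
AUC_0→∞ = 21.29 + 5.813 = 27.103 mcg/mL·h

AUC = 27.1 mcg/mL·h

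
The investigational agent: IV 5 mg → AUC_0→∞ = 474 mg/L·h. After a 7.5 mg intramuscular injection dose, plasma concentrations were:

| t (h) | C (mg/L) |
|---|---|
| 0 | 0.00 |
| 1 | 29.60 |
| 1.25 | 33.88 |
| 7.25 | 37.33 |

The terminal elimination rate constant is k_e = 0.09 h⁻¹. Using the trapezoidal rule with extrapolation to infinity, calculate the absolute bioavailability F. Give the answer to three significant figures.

F = 0.916

Trapezoidal AUC_0→7.25 (intramuscular injection):
  [0→1]: (0.00+29.60)/2 × 1 = 14.8
  [1→1.25]: (29.60+33.88)/2 × 0.25 = 7.935
  [1.25→7.25]: (33.88+37.33)/2 × 6 = 213.63
  Sum = 236.365 mg/L·h
Tail: C_last/k_e = 37.33/0.09 = 414.778
AUC_0→∞ (intramuscular injection) = 236.365 + 414.778 = 651.143 mg/L·h
F = (AUC_ev/D_ev)/(AUC_iv/D_iv) = (651.143/7.5)/(474/5) = 86.8191/94.8 = 0.9158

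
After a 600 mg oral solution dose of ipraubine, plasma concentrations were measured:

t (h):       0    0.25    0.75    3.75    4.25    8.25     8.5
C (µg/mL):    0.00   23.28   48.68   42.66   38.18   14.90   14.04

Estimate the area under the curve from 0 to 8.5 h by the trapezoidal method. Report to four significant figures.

AUC = 287.9 µg/mL·h

Trapezoidal AUC_0→8.5:
  [0→0.25]: (0.00+23.28)/2 × 0.25 = 2.91
  [0.25→0.75]: (23.28+48.68)/2 × 0.5 = 17.99
  [0.75→3.75]: (48.68+42.66)/2 × 3 = 137.01
  [3.75→4.25]: (42.66+38.18)/2 × 0.5 = 20.21
  [4.25→8.25]: (38.18+14.90)/2 × 4 = 106.16
  [8.25→8.5]: (14.90+14.04)/2 × 0.25 = 3.6175
  Sum = 287.8975 µg/mL·h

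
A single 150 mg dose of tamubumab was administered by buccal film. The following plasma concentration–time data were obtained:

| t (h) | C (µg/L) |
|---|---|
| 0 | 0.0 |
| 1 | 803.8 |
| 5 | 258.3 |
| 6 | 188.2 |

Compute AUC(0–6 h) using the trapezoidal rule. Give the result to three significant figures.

Trapezoidal AUC_0→6:
  [0→1]: (0.0+803.8)/2 × 1 = 401.9
  [1→5]: (803.8+258.3)/2 × 4 = 2124.2
  [5→6]: (258.3+188.2)/2 × 1 = 223.25
  Sum = 2749.35 µg/L·h

AUC = 2750 µg/L·h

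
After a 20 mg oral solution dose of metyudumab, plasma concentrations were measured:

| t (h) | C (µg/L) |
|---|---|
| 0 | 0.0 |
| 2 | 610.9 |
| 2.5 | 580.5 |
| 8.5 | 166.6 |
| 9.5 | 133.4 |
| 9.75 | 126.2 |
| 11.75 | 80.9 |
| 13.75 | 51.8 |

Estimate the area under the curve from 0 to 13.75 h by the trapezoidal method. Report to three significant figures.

Trapezoidal AUC_0→13.75:
  [0→2]: (0.0+610.9)/2 × 2 = 610.9
  [2→2.5]: (610.9+580.5)/2 × 0.5 = 297.85
  [2.5→8.5]: (580.5+166.6)/2 × 6 = 2241.3
  [8.5→9.5]: (166.6+133.4)/2 × 1 = 150.0
  [9.5→9.75]: (133.4+126.2)/2 × 0.25 = 32.45
  [9.75→11.75]: (126.2+80.9)/2 × 2 = 207.1
  [11.75→13.75]: (80.9+51.8)/2 × 2 = 132.7
  Sum = 3672.3 µg/L·h

AUC = 3670 µg/L·h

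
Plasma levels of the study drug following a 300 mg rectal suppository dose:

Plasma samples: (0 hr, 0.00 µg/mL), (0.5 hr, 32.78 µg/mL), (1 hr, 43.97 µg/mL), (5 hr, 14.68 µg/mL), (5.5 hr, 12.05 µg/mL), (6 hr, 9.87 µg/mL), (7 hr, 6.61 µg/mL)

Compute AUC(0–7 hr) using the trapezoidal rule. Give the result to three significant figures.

Trapezoidal AUC_0→7:
  [0→0.5]: (0.00+32.78)/2 × 0.5 = 8.195
  [0.5→1]: (32.78+43.97)/2 × 0.5 = 19.1875
  [1→5]: (43.97+14.68)/2 × 4 = 117.3
  [5→5.5]: (14.68+12.05)/2 × 0.5 = 6.6825
  [5.5→6]: (12.05+9.87)/2 × 0.5 = 5.48
  [6→7]: (9.87+6.61)/2 × 1 = 8.24
  Sum = 165.085 µg/mL·hr

AUC = 165 µg/mL·hr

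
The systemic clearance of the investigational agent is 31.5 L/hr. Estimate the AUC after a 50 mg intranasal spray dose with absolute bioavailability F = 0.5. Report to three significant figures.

AUC = 0.794 mg/L·hr

AUC_0→∞ = F × Dose / CL
        = 0.5 × 50 / 31.5 = 0.793651 mg/L·hr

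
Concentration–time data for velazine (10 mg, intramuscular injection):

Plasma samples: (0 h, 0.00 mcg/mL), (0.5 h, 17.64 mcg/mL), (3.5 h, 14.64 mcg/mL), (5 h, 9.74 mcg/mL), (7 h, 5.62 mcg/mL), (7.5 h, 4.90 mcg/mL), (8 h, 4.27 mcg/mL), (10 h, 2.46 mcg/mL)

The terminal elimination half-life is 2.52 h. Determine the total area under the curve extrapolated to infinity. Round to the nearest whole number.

AUC = 107 mcg/mL·h

Trapezoidal AUC_0→10:
  [0→0.5]: (0.00+17.64)/2 × 0.5 = 4.41
  [0.5→3.5]: (17.64+14.64)/2 × 3 = 48.42
  [3.5→5]: (14.64+9.74)/2 × 1.5 = 18.285
  [5→7]: (9.74+5.62)/2 × 2 = 15.36
  [7→7.5]: (5.62+4.90)/2 × 0.5 = 2.63
  [7.5→8]: (4.90+4.27)/2 × 0.5 = 2.2925
  [8→10]: (4.27+2.46)/2 × 2 = 6.73
  Sum = 98.1275 mcg/mL·h
k_e = ln2 / t½ = 0.693147 / 2.52 = 0.2751 h^-1
Extrapolated tail: C_last / k_e = 2.46 / 0.2751 = 8.942
AUC_0→∞ = 98.1275 + 8.942 = 107.0695 mcg/mL·h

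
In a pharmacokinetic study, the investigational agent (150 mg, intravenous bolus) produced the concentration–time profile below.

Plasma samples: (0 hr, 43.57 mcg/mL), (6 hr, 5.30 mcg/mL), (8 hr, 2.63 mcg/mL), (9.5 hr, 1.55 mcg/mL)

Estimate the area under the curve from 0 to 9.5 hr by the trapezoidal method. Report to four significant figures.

Trapezoidal AUC_0→9.5:
  [0→6]: (43.57+5.30)/2 × 6 = 146.61
  [6→8]: (5.30+2.63)/2 × 2 = 7.93
  [8→9.5]: (2.63+1.55)/2 × 1.5 = 3.135
  Sum = 157.675 mcg/mL·hr

AUC = 157.7 mcg/mL·hr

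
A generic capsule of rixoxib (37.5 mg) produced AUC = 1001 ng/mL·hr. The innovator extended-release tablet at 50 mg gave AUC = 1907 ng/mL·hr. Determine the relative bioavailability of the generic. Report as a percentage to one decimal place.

F_rel = (AUC_test/D_test) / (AUC_ref/D_ref)
      = (1001/37.5) / (1907/50)
      = 26.6933 / 38.14 = 0.6999 = 69.99%

F_rel = 70.0%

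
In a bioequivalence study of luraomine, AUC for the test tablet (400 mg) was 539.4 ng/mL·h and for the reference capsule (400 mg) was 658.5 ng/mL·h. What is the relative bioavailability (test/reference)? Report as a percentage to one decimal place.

F_rel = 81.9%

F_rel = (AUC_test/D_test) / (AUC_ref/D_ref)
      = (539.4/400) / (658.5/400)
      = 1.3485 / 1.64625 = 0.8191 = 81.91%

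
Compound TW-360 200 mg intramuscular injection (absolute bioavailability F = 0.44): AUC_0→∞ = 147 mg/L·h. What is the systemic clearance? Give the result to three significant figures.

CL = F × Dose / AUC_0→∞
   = 0.44 × 200 / 147 = 0.598639 L/h

CL = 0.599 L/h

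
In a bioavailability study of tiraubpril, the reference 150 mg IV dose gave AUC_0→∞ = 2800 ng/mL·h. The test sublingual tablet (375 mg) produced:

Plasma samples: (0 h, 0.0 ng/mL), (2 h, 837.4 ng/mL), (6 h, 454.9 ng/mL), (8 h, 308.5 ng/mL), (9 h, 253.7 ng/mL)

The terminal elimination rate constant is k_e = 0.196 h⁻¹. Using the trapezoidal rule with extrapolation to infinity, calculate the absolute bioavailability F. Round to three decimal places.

F = 0.823

Trapezoidal AUC_0→9 (sublingual tablet):
  [0→2]: (0.0+837.4)/2 × 2 = 837.4
  [2→6]: (837.4+454.9)/2 × 4 = 2584.6
  [6→8]: (454.9+308.5)/2 × 2 = 763.4
  [8→9]: (308.5+253.7)/2 × 1 = 281.1
  Sum = 4466.5 ng/mL·h
Tail: C_last/k_e = 253.7/0.196 = 1294.388
AUC_0→∞ (sublingual tablet) = 4466.5 + 1294.388 = 5760.888 ng/mL·h
F = (AUC_ev/D_ev)/(AUC_iv/D_iv) = (5760.888/375)/(2800/150) = 15.362368/18.6667 = 0.8230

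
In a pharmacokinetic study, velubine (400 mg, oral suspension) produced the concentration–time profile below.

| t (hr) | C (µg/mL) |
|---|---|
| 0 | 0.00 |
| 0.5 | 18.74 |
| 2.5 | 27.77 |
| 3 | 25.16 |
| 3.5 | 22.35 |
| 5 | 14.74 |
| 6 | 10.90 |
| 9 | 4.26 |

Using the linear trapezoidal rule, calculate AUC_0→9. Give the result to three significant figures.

Trapezoidal AUC_0→9:
  [0→0.5]: (0.00+18.74)/2 × 0.5 = 4.685
  [0.5→2.5]: (18.74+27.77)/2 × 2 = 46.51
  [2.5→3]: (27.77+25.16)/2 × 0.5 = 13.2325
  [3→3.5]: (25.16+22.35)/2 × 0.5 = 11.8775
  [3.5→5]: (22.35+14.74)/2 × 1.5 = 27.8175
  [5→6]: (14.74+10.90)/2 × 1 = 12.82
  [6→9]: (10.90+4.26)/2 × 3 = 22.74
  Sum = 139.6825 µg/mL·hr

AUC = 140 µg/mL·hr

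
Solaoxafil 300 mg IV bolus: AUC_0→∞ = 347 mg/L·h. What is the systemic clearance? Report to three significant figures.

CL = 0.865 L/h

CL = Dose_iv / AUC_0→∞
   = 300 / 347 = 0.864553 L/h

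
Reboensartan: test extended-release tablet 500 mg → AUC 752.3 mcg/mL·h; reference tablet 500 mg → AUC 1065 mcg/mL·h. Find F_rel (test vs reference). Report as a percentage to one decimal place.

F_rel = 70.6%

F_rel = (AUC_test/D_test) / (AUC_ref/D_ref)
      = (752.3/500) / (1065/500)
      = 1.5046 / 2.13 = 0.7064 = 70.64%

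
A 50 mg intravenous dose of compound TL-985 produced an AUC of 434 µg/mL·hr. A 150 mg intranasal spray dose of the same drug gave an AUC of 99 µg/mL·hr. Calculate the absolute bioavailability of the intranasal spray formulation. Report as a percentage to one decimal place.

F = 7.6%

F = (AUC_ev / D_ev) / (AUC_iv / D_iv)
  = (99/150) / (434/50)
  = 0.66 / 8.68 = 0.0760
  = 7.60%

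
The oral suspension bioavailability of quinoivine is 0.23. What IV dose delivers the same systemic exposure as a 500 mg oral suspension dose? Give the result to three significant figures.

D_iv = 115 mg

Systemic exposure from an extravascular dose = F × D_ev, so the equivalent IV dose is F × D_ev.
D_iv = F × D_ev = 0.23 × 500 = 115 mg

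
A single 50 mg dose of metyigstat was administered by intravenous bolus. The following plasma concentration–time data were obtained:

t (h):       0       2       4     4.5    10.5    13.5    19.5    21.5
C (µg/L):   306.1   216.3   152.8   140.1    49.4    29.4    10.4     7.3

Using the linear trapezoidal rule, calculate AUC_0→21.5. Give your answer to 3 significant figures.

Trapezoidal AUC_0→21.5:
  [0→2]: (306.1+216.3)/2 × 2 = 522.4
  [2→4]: (216.3+152.8)/2 × 2 = 369.1
  [4→4.5]: (152.8+140.1)/2 × 0.5 = 73.225
  [4.5→10.5]: (140.1+49.4)/2 × 6 = 568.5
  [10.5→13.5]: (49.4+29.4)/2 × 3 = 118.2
  [13.5→19.5]: (29.4+10.4)/2 × 6 = 119.4
  [19.5→21.5]: (10.4+7.3)/2 × 2 = 17.7
  Sum = 1788.525 µg/L·h

AUC = 1790 µg/L·h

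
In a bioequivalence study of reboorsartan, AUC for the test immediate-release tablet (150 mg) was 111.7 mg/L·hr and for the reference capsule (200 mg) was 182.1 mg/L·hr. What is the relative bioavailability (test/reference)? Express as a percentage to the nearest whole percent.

F_rel = 82%

F_rel = (AUC_test/D_test) / (AUC_ref/D_ref)
      = (111.7/150) / (182.1/200)
      = 0.744667 / 0.9105 = 0.8179 = 81.79%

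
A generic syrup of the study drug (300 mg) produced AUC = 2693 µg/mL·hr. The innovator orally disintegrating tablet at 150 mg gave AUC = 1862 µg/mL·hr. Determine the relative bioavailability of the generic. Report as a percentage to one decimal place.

F_rel = (AUC_test/D_test) / (AUC_ref/D_ref)
      = (2693/300) / (1862/150)
      = 8.97667 / 12.4133 = 0.7231 = 72.31%

F_rel = 72.3%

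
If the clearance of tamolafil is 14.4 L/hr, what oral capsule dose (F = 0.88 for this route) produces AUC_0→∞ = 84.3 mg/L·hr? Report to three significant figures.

Dose = 1380 mg

Dose = CL × AUC_0→∞ / F
     = 14.4 × 84.3 / 0.88 = 1379.45 mg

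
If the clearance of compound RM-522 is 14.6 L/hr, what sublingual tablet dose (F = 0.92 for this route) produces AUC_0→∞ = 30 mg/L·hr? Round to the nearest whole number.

Dose = 476 mg

Dose = CL × AUC_0→∞ / F
     = 14.6 × 30 / 0.92 = 476.087 mg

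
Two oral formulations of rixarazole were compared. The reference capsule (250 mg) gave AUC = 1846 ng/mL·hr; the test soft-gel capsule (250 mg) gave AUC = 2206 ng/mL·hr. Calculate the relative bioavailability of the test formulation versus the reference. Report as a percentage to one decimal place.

F_rel = 119.5%

F_rel = (AUC_test/D_test) / (AUC_ref/D_ref)
      = (2206/250) / (1846/250)
      = 8.824 / 7.384 = 1.1950 = 119.50%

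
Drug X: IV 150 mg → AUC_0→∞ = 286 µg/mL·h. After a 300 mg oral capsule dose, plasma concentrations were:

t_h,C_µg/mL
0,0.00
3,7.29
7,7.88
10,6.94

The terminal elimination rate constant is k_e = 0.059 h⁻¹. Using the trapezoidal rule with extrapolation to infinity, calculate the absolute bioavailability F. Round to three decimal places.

Trapezoidal AUC_0→10 (oral capsule):
  [0→3]: (0.00+7.29)/2 × 3 = 10.935
  [3→7]: (7.29+7.88)/2 × 4 = 30.34
  [7→10]: (7.88+6.94)/2 × 3 = 22.23
  Sum = 63.505 µg/mL·h
Tail: C_last/k_e = 6.94/0.059 = 117.627
AUC_0→∞ (oral capsule) = 63.505 + 117.627 = 181.132 µg/mL·h
F = (AUC_ev/D_ev)/(AUC_iv/D_iv) = (181.132/300)/(286/150) = 0.603773/1.90667 = 0.3167

F = 0.317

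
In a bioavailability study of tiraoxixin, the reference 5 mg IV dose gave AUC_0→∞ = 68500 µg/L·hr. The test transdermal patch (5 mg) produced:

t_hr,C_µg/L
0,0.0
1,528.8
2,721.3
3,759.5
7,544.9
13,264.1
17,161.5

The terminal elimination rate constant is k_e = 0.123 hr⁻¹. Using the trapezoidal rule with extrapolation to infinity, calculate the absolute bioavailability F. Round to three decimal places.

Trapezoidal AUC_0→17 (transdermal patch):
  [0→1]: (0.0+528.8)/2 × 1 = 264.4
  [1→2]: (528.8+721.3)/2 × 1 = 625.05
  [2→3]: (721.3+759.5)/2 × 1 = 740.4
  [3→7]: (759.5+544.9)/2 × 4 = 2608.8
  [7→13]: (544.9+264.1)/2 × 6 = 2427.0
  [13→17]: (264.1+161.5)/2 × 4 = 851.2
  Sum = 7516.85 µg/L·hr
Tail: C_last/k_e = 161.5/0.123 = 1313.008
AUC_0→∞ (transdermal patch) = 7516.85 + 1313.008 = 8829.858 µg/L·hr
F = (AUC_ev/D_ev)/(AUC_iv/D_iv) = (8829.858/5)/(68500/5) = 1765.9716/13700 = 0.1289

F = 0.129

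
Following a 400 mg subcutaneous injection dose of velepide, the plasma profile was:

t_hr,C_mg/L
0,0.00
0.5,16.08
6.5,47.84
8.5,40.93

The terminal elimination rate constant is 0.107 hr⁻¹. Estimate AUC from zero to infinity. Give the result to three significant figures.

Trapezoidal AUC_0→8.5:
  [0→0.5]: (0.00+16.08)/2 × 0.5 = 4.02
  [0.5→6.5]: (16.08+47.84)/2 × 6 = 191.76
  [6.5→8.5]: (47.84+40.93)/2 × 2 = 88.77
  Sum = 284.55 mg/L·hr
Extrapolated tail: C_last / k_e = 40.93 / 0.107 = 382.523
AUC_0→∞ = 284.55 + 382.523 = 667.073 mg/L·hr

AUC = 667 mg/L·hr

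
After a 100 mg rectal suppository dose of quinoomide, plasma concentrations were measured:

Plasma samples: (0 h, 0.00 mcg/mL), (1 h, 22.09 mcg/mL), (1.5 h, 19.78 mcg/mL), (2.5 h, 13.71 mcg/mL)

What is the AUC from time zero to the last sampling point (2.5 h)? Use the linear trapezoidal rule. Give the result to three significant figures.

Trapezoidal AUC_0→2.5:
  [0→1]: (0.00+22.09)/2 × 1 = 11.045
  [1→1.5]: (22.09+19.78)/2 × 0.5 = 10.4675
  [1.5→2.5]: (19.78+13.71)/2 × 1 = 16.745
  Sum = 38.2575 mcg/mL·h

AUC = 38.3 mcg/mL·h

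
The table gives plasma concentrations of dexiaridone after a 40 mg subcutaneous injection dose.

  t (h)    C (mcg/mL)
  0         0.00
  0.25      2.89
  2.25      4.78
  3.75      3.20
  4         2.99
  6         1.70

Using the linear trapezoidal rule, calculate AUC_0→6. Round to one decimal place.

Trapezoidal AUC_0→6:
  [0→0.25]: (0.00+2.89)/2 × 0.25 = 0.36125
  [0.25→2.25]: (2.89+4.78)/2 × 2 = 7.67
  [2.25→3.75]: (4.78+3.20)/2 × 1.5 = 5.985
  [3.75→4]: (3.20+2.99)/2 × 0.25 = 0.77375
  [4→6]: (2.99+1.70)/2 × 2 = 4.69
  Sum = 19.48 mcg/mL·h

AUC = 19.5 mcg/mL·h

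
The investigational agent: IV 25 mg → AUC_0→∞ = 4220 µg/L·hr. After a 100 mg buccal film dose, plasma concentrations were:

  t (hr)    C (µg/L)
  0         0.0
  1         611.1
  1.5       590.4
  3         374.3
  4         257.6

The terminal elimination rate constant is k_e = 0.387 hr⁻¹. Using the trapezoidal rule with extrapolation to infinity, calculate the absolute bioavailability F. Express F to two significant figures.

F = 0.14

Trapezoidal AUC_0→4 (buccal film):
  [0→1]: (0.0+611.1)/2 × 1 = 305.55
  [1→1.5]: (611.1+590.4)/2 × 0.5 = 300.375
  [1.5→3]: (590.4+374.3)/2 × 1.5 = 723.525
  [3→4]: (374.3+257.6)/2 × 1 = 315.95
  Sum = 1645.4 µg/L·hr
Tail: C_last/k_e = 257.6/0.387 = 665.633
AUC_0→∞ (buccal film) = 1645.4 + 665.633 = 2311.033 µg/L·hr
F = (AUC_ev/D_ev)/(AUC_iv/D_iv) = (2311.033/100)/(4220/25) = 23.11033/168.8 = 0.1369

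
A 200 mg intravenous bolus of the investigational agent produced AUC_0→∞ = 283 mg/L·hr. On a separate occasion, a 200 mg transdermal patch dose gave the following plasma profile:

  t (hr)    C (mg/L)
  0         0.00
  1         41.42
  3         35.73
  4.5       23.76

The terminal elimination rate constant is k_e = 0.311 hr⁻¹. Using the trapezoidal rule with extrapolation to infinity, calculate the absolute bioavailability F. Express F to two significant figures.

F = 0.77

Trapezoidal AUC_0→4.5 (transdermal patch):
  [0→1]: (0.00+41.42)/2 × 1 = 20.71
  [1→3]: (41.42+35.73)/2 × 2 = 77.15
  [3→4.5]: (35.73+23.76)/2 × 1.5 = 44.6175
  Sum = 142.4775 mg/L·hr
Tail: C_last/k_e = 23.76/0.311 = 76.399
AUC_0→∞ (transdermal patch) = 142.4775 + 76.399 = 218.8765 mg/L·hr
F = (AUC_ev/D_ev)/(AUC_iv/D_iv) = (218.8765/200)/(283/200) = 1.0943825/1.415 = 0.7734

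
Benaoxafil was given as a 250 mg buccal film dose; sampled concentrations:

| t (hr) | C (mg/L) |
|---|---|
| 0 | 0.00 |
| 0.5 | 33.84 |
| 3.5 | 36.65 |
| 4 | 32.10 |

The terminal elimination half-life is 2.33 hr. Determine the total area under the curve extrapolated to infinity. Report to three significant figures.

AUC = 239 mg/L·hr

Trapezoidal AUC_0→4:
  [0→0.5]: (0.00+33.84)/2 × 0.5 = 8.46
  [0.5→3.5]: (33.84+36.65)/2 × 3 = 105.735
  [3.5→4]: (36.65+32.10)/2 × 0.5 = 17.1875
  Sum = 131.3825 mg/L·hr
k_e = ln2 / t½ = 0.693147 / 2.33 = 0.2975 hr^-1
Extrapolated tail: C_last / k_e = 32.10 / 0.2975 = 107.899
AUC_0→∞ = 131.3825 + 107.899 = 239.2815 mg/L·hr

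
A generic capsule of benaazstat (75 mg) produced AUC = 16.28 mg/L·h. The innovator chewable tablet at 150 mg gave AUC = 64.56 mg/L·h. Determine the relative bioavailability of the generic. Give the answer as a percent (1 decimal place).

F_rel = 50.4%

F_rel = (AUC_test/D_test) / (AUC_ref/D_ref)
      = (16.28/75) / (64.56/150)
      = 0.217067 / 0.4304 = 0.5043 = 50.43%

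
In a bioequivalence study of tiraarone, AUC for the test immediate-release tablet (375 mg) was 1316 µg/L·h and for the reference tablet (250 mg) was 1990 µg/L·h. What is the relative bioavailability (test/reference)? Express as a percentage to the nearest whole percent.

F_rel = 44%

F_rel = (AUC_test/D_test) / (AUC_ref/D_ref)
      = (1316/375) / (1990/250)
      = 3.50933 / 7.96 = 0.4409 = 44.09%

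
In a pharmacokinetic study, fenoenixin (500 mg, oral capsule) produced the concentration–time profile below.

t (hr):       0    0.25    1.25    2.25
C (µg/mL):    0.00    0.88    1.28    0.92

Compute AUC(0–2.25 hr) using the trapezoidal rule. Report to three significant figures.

AUC = 2.29 µg/mL·hr

Trapezoidal AUC_0→2.25:
  [0→0.25]: (0.00+0.88)/2 × 0.25 = 0.11
  [0.25→1.25]: (0.88+1.28)/2 × 1 = 1.08
  [1.25→2.25]: (1.28+0.92)/2 × 1 = 1.1
  Sum = 2.29 µg/mL·hr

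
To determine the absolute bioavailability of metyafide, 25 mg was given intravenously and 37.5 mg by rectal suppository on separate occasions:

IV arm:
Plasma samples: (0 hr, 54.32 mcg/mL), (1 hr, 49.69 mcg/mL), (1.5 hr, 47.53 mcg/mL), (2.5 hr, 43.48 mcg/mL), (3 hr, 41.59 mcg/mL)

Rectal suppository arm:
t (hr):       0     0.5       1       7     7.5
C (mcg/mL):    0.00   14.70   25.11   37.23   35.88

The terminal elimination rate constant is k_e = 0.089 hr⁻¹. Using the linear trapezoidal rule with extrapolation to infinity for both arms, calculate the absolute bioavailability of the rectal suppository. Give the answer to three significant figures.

F = 0.679

Trapezoidal AUC_0→3 (IV):
  [0→1]: (54.32+49.69)/2 × 1 = 52.005
  [1→1.5]: (49.69+47.53)/2 × 0.5 = 24.305
  [1.5→2.5]: (47.53+43.48)/2 × 1 = 45.505
  [2.5→3]: (43.48+41.59)/2 × 0.5 = 21.2675
  Sum = 143.0825 mcg/mL·hr
IV tail: 41.59/0.089 = 467.303; AUC_iv,0→∞ = 143.0825 + 467.303 = 610.3855 mcg/mL·hr
Trapezoidal AUC_0→7.5 (rectal suppository):
  [0→0.5]: (0.00+14.70)/2 × 0.5 = 3.675
  [0.5→1]: (14.70+25.11)/2 × 0.5 = 9.9525
  [1→7]: (25.11+37.23)/2 × 6 = 187.02
  [7→7.5]: (37.23+35.88)/2 × 0.5 = 18.2775
  Sum = 218.925 mcg/mL·hr
rectal suppository tail: 35.88/0.089 = 403.146; AUC_ev,0→∞ = 218.925 + 403.146 = 622.071 mcg/mL·hr
F = (AUC_ev/D_ev)/(AUC_iv/D_iv) = (622.071/37.5)/(610.3855/25) = 16.58856/24.41542 = 0.6794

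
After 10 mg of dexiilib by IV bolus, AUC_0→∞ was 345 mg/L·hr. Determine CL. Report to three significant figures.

CL = 0.0290 L/hr

CL = Dose_iv / AUC_0→∞
   = 10 / 345 = 0.0289855 L/hr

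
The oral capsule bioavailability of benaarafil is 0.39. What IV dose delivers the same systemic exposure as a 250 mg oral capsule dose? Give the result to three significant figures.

D_iv = 97.5 mg

Systemic exposure from an extravascular dose = F × D_ev, so the equivalent IV dose is F × D_ev.
D_iv = F × D_ev = 0.39 × 250 = 97.5 mg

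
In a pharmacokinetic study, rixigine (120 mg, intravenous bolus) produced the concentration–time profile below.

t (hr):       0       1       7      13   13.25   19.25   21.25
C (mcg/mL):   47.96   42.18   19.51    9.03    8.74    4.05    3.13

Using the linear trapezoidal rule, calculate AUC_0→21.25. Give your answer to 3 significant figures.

Trapezoidal AUC_0→21.25:
  [0→1]: (47.96+42.18)/2 × 1 = 45.07
  [1→7]: (42.18+19.51)/2 × 6 = 185.07
  [7→13]: (19.51+9.03)/2 × 6 = 85.62
  [13→13.25]: (9.03+8.74)/2 × 0.25 = 2.22125
  [13.25→19.25]: (8.74+4.05)/2 × 6 = 38.37
  [19.25→21.25]: (4.05+3.13)/2 × 2 = 7.18
  Sum = 363.53125 mcg/mL·hr

AUC = 364 mcg/mL·hr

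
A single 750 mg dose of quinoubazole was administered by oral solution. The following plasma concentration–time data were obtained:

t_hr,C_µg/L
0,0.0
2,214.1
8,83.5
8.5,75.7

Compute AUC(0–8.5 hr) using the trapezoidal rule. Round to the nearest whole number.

AUC = 1147 µg/L·hr

Trapezoidal AUC_0→8.5:
  [0→2]: (0.0+214.1)/2 × 2 = 214.1
  [2→8]: (214.1+83.5)/2 × 6 = 892.8
  [8→8.5]: (83.5+75.7)/2 × 0.5 = 39.8
  Sum = 1146.7 µg/L·hr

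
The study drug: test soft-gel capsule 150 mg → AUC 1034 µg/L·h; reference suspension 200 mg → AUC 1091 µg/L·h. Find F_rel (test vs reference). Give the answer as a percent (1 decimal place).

F_rel = 126.4%

F_rel = (AUC_test/D_test) / (AUC_ref/D_ref)
      = (1034/150) / (1091/200)
      = 6.89333 / 5.455 = 1.2637 = 126.37%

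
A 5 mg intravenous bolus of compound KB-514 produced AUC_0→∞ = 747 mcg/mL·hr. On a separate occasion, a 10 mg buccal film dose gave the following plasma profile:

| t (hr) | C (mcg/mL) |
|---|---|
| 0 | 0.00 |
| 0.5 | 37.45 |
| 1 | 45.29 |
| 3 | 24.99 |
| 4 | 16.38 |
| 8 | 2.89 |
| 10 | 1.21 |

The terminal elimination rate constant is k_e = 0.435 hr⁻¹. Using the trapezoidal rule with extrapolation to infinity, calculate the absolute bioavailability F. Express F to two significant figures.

F = 0.11

Trapezoidal AUC_0→10 (buccal film):
  [0→0.5]: (0.00+37.45)/2 × 0.5 = 9.3625
  [0.5→1]: (37.45+45.29)/2 × 0.5 = 20.685
  [1→3]: (45.29+24.99)/2 × 2 = 70.28
  [3→4]: (24.99+16.38)/2 × 1 = 20.685
  [4→8]: (16.38+2.89)/2 × 4 = 38.54
  [8→10]: (2.89+1.21)/2 × 2 = 4.1
  Sum = 163.6525 mcg/mL·hr
Tail: C_last/k_e = 1.21/0.435 = 2.782
AUC_0→∞ (buccal film) = 163.6525 + 2.782 = 166.4345 mcg/mL·hr
F = (AUC_ev/D_ev)/(AUC_iv/D_iv) = (166.4345/10)/(747/5) = 16.64345/149.4 = 0.1114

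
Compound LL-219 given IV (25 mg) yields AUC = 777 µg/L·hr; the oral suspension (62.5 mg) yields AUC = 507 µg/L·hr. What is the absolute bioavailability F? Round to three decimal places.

F = (AUC_ev / D_ev) / (AUC_iv / D_iv)
  = (507/62.5) / (777/25)
  = 8.112 / 31.08 = 0.2610

F = 0.261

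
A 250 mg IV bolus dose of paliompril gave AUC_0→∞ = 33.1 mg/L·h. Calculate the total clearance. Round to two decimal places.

CL = 7.55 L/h

CL = Dose_iv / AUC_0→∞
   = 250 / 33.1 = 7.55287 L/h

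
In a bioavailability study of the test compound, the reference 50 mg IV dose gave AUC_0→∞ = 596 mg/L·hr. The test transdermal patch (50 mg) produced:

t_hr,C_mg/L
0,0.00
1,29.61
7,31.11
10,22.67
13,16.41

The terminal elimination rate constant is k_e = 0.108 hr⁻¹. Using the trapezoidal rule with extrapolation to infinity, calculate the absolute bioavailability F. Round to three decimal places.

Trapezoidal AUC_0→13 (transdermal patch):
  [0→1]: (0.00+29.61)/2 × 1 = 14.805
  [1→7]: (29.61+31.11)/2 × 6 = 182.16
  [7→10]: (31.11+22.67)/2 × 3 = 80.67
  [10→13]: (22.67+16.41)/2 × 3 = 58.62
  Sum = 336.255 mg/L·hr
Tail: C_last/k_e = 16.41/0.108 = 151.944
AUC_0→∞ (transdermal patch) = 336.255 + 151.944 = 488.199 mg/L·hr
F = (AUC_ev/D_ev)/(AUC_iv/D_iv) = (488.199/50)/(596/50) = 9.76398/11.92 = 0.8191

F = 0.819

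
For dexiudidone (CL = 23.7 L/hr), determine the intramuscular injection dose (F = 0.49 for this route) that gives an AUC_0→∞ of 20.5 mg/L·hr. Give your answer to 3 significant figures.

Dose = CL × AUC_0→∞ / F
     = 23.7 × 20.5 / 0.49 = 991.531 mg

Dose = 992 mg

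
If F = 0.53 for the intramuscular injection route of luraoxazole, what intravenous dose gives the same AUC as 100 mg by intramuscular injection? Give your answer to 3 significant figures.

Systemic exposure from an extravascular dose = F × D_ev, so the equivalent IV dose is F × D_ev.
D_iv = F × D_ev = 0.53 × 100 = 53 mg

D_iv = 53.0 mg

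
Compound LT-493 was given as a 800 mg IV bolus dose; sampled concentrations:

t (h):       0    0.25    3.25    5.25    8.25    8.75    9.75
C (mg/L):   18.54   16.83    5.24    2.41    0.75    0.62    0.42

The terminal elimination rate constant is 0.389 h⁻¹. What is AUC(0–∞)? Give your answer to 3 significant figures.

AUC = 51.9 mg/L·h

Trapezoidal AUC_0→9.75:
  [0→0.25]: (18.54+16.83)/2 × 0.25 = 4.42125
  [0.25→3.25]: (16.83+5.24)/2 × 3 = 33.105
  [3.25→5.25]: (5.24+2.41)/2 × 2 = 7.65
  [5.25→8.25]: (2.41+0.75)/2 × 3 = 4.74
  [8.25→8.75]: (0.75+0.62)/2 × 0.5 = 0.3425
  [8.75→9.75]: (0.62+0.42)/2 × 1 = 0.52
  Sum = 50.77875 mg/L·h
Extrapolated tail: C_last / k_e = 0.42 / 0.389 = 1.080
AUC_0→∞ = 50.77875 + 1.080 = 51.85875 mg/L·h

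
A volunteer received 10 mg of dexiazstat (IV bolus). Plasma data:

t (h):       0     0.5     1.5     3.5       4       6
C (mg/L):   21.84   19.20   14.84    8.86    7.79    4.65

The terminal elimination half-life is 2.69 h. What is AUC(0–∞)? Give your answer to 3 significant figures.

AUC = 85.6 mg/L·h

Trapezoidal AUC_0→6:
  [0→0.5]: (21.84+19.20)/2 × 0.5 = 10.26
  [0.5→1.5]: (19.20+14.84)/2 × 1 = 17.02
  [1.5→3.5]: (14.84+8.86)/2 × 2 = 23.7
  [3.5→4]: (8.86+7.79)/2 × 0.5 = 4.1625
  [4→6]: (7.79+4.65)/2 × 2 = 12.44
  Sum = 67.5825 mg/L·h
k_e = ln2 / t½ = 0.693147 / 2.69 = 0.2577 h^-1
Extrapolated tail: C_last / k_e = 4.65 / 0.2577 = 18.044
AUC_0→∞ = 67.5825 + 18.044 = 85.6265 mg/L·h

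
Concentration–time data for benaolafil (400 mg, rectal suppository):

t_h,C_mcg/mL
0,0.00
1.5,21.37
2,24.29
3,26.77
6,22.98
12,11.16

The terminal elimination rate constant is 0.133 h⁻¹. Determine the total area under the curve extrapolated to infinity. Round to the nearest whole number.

Trapezoidal AUC_0→12:
  [0→1.5]: (0.00+21.37)/2 × 1.5 = 16.0275
  [1.5→2]: (21.37+24.29)/2 × 0.5 = 11.415
  [2→3]: (24.29+26.77)/2 × 1 = 25.53
  [3→6]: (26.77+22.98)/2 × 3 = 74.625
  [6→12]: (22.98+11.16)/2 × 6 = 102.42
  Sum = 230.0175 mcg/mL·h
Extrapolated tail: C_last / k_e = 11.16 / 0.133 = 83.910
AUC_0→∞ = 230.0175 + 83.910 = 313.9275 mcg/mL·h

AUC = 314 mcg/mL·h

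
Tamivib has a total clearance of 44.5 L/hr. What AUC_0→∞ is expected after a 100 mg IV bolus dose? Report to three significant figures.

AUC = 2.25 mg/L·hr

AUC_0→∞ = Dose_iv / CL
        = 100 / 44.5 = 2.24719 mg/L·hr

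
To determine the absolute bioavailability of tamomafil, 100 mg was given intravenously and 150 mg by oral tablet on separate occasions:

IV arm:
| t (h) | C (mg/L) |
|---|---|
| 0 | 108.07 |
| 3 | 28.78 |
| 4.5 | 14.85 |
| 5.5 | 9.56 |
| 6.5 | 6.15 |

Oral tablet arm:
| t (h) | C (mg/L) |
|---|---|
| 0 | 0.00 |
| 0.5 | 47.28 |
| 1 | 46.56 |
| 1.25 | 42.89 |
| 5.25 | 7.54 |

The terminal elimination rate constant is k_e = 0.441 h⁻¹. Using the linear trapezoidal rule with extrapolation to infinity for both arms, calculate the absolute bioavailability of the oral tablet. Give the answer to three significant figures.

F = 0.403

Trapezoidal AUC_0→6.5 (IV):
  [0→3]: (108.07+28.78)/2 × 3 = 205.275
  [3→4.5]: (28.78+14.85)/2 × 1.5 = 32.7225
  [4.5→5.5]: (14.85+9.56)/2 × 1 = 12.205
  [5.5→6.5]: (9.56+6.15)/2 × 1 = 7.855
  Sum = 258.0575 mg/L·h
IV tail: 6.15/0.441 = 13.946; AUC_iv,0→∞ = 258.0575 + 13.946 = 272.0035 mg/L·h
Trapezoidal AUC_0→5.25 (oral tablet):
  [0→0.5]: (0.00+47.28)/2 × 0.5 = 11.82
  [0.5→1]: (47.28+46.56)/2 × 0.5 = 23.46
  [1→1.25]: (46.56+42.89)/2 × 0.25 = 11.18125
  [1.25→5.25]: (42.89+7.54)/2 × 4 = 100.86
  Sum = 147.32125 mg/L·h
oral tablet tail: 7.54/0.441 = 17.098; AUC_ev,0→∞ = 147.32125 + 17.098 = 164.41925 mg/L·h
F = (AUC_ev/D_ev)/(AUC_iv/D_iv) = (164.41925/150)/(272.0035/100) = 1.09613/2.720035 = 0.4030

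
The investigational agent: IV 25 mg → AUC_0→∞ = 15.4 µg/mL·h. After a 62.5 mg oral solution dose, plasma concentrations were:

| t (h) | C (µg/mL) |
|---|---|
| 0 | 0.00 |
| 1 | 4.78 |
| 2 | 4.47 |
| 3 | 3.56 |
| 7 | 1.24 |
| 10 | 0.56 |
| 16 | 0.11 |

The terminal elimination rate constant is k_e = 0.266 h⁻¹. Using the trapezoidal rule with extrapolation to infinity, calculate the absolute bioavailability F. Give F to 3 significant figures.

Trapezoidal AUC_0→16 (oral solution):
  [0→1]: (0.00+4.78)/2 × 1 = 2.39
  [1→2]: (4.78+4.47)/2 × 1 = 4.625
  [2→3]: (4.47+3.56)/2 × 1 = 4.015
  [3→7]: (3.56+1.24)/2 × 4 = 9.6
  [7→10]: (1.24+0.56)/2 × 3 = 2.7
  [10→16]: (0.56+0.11)/2 × 6 = 2.01
  Sum = 25.34 µg/mL·h
Tail: C_last/k_e = 0.11/0.266 = 0.414
AUC_0→∞ (oral solution) = 25.34 + 0.414 = 25.754 µg/mL·h
F = (AUC_ev/D_ev)/(AUC_iv/D_iv) = (25.754/62.5)/(15.4/25) = 0.412064/0.616 = 0.6689

F = 0.669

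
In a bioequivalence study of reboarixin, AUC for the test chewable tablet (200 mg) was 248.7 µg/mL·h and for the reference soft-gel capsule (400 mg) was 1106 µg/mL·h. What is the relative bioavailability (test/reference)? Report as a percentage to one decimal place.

F_rel = (AUC_test/D_test) / (AUC_ref/D_ref)
      = (248.7/200) / (1106/400)
      = 1.2435 / 2.765 = 0.4497 = 44.97%

F_rel = 45.0%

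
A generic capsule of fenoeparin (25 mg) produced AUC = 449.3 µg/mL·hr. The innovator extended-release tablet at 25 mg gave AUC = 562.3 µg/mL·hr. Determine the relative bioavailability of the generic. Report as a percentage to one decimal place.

F_rel = (AUC_test/D_test) / (AUC_ref/D_ref)
      = (449.3/25) / (562.3/25)
      = 17.972 / 22.492 = 0.7990 = 79.90%

F_rel = 79.9%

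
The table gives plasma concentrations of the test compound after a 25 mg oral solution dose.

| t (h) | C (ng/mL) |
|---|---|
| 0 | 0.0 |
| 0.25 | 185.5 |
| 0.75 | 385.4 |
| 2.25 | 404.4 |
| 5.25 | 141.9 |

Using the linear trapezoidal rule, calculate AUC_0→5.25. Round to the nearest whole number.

Trapezoidal AUC_0→5.25:
  [0→0.25]: (0.0+185.5)/2 × 0.25 = 23.1875
  [0.25→0.75]: (185.5+385.4)/2 × 0.5 = 142.725
  [0.75→2.25]: (385.4+404.4)/2 × 1.5 = 592.35
  [2.25→5.25]: (404.4+141.9)/2 × 3 = 819.45
  Sum = 1577.7125 ng/mL·h

AUC = 1578 ng/mL·h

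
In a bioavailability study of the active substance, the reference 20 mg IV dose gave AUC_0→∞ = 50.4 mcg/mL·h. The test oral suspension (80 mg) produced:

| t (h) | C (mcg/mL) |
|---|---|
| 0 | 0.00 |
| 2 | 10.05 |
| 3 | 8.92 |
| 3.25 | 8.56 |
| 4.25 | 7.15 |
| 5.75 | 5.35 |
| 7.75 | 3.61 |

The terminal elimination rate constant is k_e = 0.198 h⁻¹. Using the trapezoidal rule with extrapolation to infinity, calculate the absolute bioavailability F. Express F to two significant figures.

F = 0.33

Trapezoidal AUC_0→7.75 (oral suspension):
  [0→2]: (0.00+10.05)/2 × 2 = 10.05
  [2→3]: (10.05+8.92)/2 × 1 = 9.485
  [3→3.25]: (8.92+8.56)/2 × 0.25 = 2.185
  [3.25→4.25]: (8.56+7.15)/2 × 1 = 7.855
  [4.25→5.75]: (7.15+5.35)/2 × 1.5 = 9.375
  [5.75→7.75]: (5.35+3.61)/2 × 2 = 8.96
  Sum = 47.91 mcg/mL·h
Tail: C_last/k_e = 3.61/0.198 = 18.232
AUC_0→∞ (oral suspension) = 47.91 + 18.232 = 66.142 mcg/mL·h
F = (AUC_ev/D_ev)/(AUC_iv/D_iv) = (66.142/80)/(50.4/20) = 0.826775/2.52 = 0.3281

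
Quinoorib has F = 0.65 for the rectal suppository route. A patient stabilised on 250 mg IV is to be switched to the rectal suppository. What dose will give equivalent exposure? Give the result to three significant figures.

For equal systemic exposure: F × D_ev = D_iv
D_ev = D_iv / F = 250 / 0.65 = 384.615 mg

D_rectal = 385 mg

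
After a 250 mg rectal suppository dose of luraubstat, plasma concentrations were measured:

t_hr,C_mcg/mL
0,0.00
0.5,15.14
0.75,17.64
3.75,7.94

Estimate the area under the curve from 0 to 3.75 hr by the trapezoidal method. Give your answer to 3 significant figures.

AUC = 46.3 mcg/mL·hr

Trapezoidal AUC_0→3.75:
  [0→0.5]: (0.00+15.14)/2 × 0.5 = 3.785
  [0.5→0.75]: (15.14+17.64)/2 × 0.25 = 4.0975
  [0.75→3.75]: (17.64+7.94)/2 × 3 = 38.37
  Sum = 46.2525 mcg/mL·hr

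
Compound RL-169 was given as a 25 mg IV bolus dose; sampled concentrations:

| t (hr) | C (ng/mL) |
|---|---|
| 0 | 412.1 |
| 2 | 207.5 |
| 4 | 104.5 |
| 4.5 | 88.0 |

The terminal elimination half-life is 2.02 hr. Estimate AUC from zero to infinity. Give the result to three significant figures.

AUC = 1240 ng/mL·hr

Trapezoidal AUC_0→4.5:
  [0→2]: (412.1+207.5)/2 × 2 = 619.6
  [2→4]: (207.5+104.5)/2 × 2 = 312.0
  [4→4.5]: (104.5+88.0)/2 × 0.5 = 48.125
  Sum = 979.725 ng/mL·hr
k_e = ln2 / t½ = 0.693147 / 2.02 = 0.3431 hr^-1
Extrapolated tail: C_last / k_e = 88.0 / 0.3431 = 256.485
AUC_0→∞ = 979.725 + 256.485 = 1236.21 ng/mL·hr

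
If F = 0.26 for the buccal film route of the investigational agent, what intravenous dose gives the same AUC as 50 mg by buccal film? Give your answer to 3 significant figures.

Systemic exposure from an extravascular dose = F × D_ev, so the equivalent IV dose is F × D_ev.
D_iv = F × D_ev = 0.26 × 50 = 13 mg

D_iv = 13.0 mg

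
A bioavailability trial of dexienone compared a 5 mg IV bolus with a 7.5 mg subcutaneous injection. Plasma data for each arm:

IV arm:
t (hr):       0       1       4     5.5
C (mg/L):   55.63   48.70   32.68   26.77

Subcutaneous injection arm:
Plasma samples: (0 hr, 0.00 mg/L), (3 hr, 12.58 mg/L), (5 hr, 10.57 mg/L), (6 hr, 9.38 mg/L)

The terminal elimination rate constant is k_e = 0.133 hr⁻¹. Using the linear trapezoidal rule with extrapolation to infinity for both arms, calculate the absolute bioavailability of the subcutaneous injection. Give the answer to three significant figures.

Trapezoidal AUC_0→5.5 (IV):
  [0→1]: (55.63+48.70)/2 × 1 = 52.165
  [1→4]: (48.70+32.68)/2 × 3 = 122.07
  [4→5.5]: (32.68+26.77)/2 × 1.5 = 44.5875
  Sum = 218.8225 mg/L·hr
IV tail: 26.77/0.133 = 201.278; AUC_iv,0→∞ = 218.8225 + 201.278 = 420.1005 mg/L·hr
Trapezoidal AUC_0→6 (subcutaneous injection):
  [0→3]: (0.00+12.58)/2 × 3 = 18.87
  [3→5]: (12.58+10.57)/2 × 2 = 23.15
  [5→6]: (10.57+9.38)/2 × 1 = 9.975
  Sum = 51.995 mg/L·hr
subcutaneous injection tail: 9.38/0.133 = 70.526; AUC_ev,0→∞ = 51.995 + 70.526 = 122.521 mg/L·hr
F = (AUC_ev/D_ev)/(AUC_iv/D_iv) = (122.521/7.5)/(420.1005/5) = 16.3361/84.0201 = 0.1944

F = 0.194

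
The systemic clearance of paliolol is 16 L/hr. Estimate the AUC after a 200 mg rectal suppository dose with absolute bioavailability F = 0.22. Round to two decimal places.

AUC = 2.75 mg/L·hr

AUC_0→∞ = F × Dose / CL
        = 0.22 × 200 / 16 = 2.75 mg/L·hr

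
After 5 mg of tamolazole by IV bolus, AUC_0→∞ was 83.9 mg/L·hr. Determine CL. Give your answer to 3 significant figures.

CL = Dose_iv / AUC_0→∞
   = 5 / 83.9 = 0.0595948 L/hr

CL = 0.0596 L/hr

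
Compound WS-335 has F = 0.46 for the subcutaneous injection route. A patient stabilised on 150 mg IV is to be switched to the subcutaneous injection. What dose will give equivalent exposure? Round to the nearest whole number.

D_subcutaneous = 326 mg

For equal systemic exposure: F × D_ev = D_iv
D_ev = D_iv / F = 150 / 0.46 = 326.087 mg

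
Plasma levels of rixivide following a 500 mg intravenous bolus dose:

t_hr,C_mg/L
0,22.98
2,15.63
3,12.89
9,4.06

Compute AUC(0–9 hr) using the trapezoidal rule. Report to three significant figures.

AUC = 104 mg/L·hr

Trapezoidal AUC_0→9:
  [0→2]: (22.98+15.63)/2 × 2 = 38.61
  [2→3]: (15.63+12.89)/2 × 1 = 14.26
  [3→9]: (12.89+4.06)/2 × 6 = 50.85
  Sum = 103.72 mg/L·hr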